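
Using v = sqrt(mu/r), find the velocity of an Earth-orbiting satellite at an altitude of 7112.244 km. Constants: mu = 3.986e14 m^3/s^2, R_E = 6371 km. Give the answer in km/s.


r = R_E + alt = 6371.0 + 7112.244 = 13483.2440 km = 1.3483244e+07 m
v = sqrt(mu/r) = sqrt(3.986e14 / 1.3483244e+07) = 5437.1517 m/s = 5.4372 km/s

5.4372 km/s


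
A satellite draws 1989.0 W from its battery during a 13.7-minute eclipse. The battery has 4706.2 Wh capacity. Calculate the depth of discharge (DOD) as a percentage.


E_used = P * t / 60 = 1989.0 * 13.7 / 60 = 454.1550 Wh
DOD = E_used / E_total * 100 = 454.1550 / 4706.2 * 100
DOD = 9.6501 %

9.6501 %


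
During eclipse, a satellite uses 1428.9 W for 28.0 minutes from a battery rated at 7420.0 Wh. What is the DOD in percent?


E_used = P * t / 60 = 1428.9 * 28.0 / 60 = 666.8200 Wh
DOD = E_used / E_total * 100 = 666.8200 / 7420.0 * 100
DOD = 8.9868 %

8.9868 %


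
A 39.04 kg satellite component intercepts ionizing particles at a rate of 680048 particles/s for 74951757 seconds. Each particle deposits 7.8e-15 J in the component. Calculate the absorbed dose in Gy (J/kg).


Total energy deposited = rate * time * E_per
  = 680048 * 74951757 * 7.8e-15 = 0.3975722 J
Dose = E_total / mass = 0.3975722 / 39.04
Dose = 0.01018371 Gy

0.0102 Gy


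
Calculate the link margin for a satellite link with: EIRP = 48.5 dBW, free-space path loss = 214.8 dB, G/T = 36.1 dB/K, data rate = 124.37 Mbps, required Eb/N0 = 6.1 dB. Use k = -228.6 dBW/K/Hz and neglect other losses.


C/N0 = EIRP - FSPL + G/T - k = 48.5 - 214.8 + 36.1 - (-228.6)
C/N0 = 98.4000 dB-Hz
R_b = 124.37 Mbps = 1.2437e+08 bps -> 10*log10(R_b) = 80.9472 dB-Hz
Eb/N0 = C/N0 - 10*log10(R_b) = 98.4000 - 80.9472 = 17.4528 dB
Margin = Eb/N0 - Eb/N0_req = 17.4528 - 6.1 = 11.3528 dB (link closes)

11.3528 dB


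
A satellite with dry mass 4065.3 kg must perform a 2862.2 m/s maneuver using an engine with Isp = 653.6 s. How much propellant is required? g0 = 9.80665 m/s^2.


ve = Isp * g0 = 653.6 * 9.80665 = 6409.626440 m/s
mass ratio = exp(dv/ve) = exp(2862.2/6409.626440) = 1.56290627
m_prop = m_dry * (mr - 1) = 4065.3 * (1.56290627 - 1)
m_prop = 2288.3829 kg

2288.3829 kg


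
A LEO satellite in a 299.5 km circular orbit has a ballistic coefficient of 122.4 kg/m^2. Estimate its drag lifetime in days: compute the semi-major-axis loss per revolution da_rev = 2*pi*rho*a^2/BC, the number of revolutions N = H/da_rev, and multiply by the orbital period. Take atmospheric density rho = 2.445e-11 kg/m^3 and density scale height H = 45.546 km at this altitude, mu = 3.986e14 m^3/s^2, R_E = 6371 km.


a = R_E + alt = 6670.5000 km = 6.6705e+06 m
da_rev = 2*pi*rho*a^2/BC = 2*pi*2.445e-11*(6.6705e+06)^2/122.4 = 55.846260 m per revolution
N = H/da_rev = 45546.0000 m / 55.846260 m = 815.5604 revolutions
P = 2*pi*sqrt(a^3/mu) = 5421.8663 s
lifetime = N*P = 815.5604 * 5421.8663 = 4.4218597e+06 s = 51.1789 days

51.1789 days


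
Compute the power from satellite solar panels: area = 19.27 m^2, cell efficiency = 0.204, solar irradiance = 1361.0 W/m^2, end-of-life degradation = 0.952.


P = area * eta * S * degradation
P = 19.27 * 0.204 * 1361.0 * 0.952
P = 5093.3903 W

5093.3903 W


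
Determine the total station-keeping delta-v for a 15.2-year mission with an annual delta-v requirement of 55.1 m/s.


dV = rate * years = 55.1 * 15.2
dV = 837.5200 m/s

837.5200 m/s


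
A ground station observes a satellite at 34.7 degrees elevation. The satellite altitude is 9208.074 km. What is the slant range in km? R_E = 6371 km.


h = 9208.074 km, el = 34.7 deg
d = -R_E*sin(el) + sqrt((R_E*sin(el))^2 + 2*R_E*h + h^2)
d = -6371.0000*sin(0.6056293) + sqrt((6371.0000*0.5692795)^2 + 2*6371.0000*9208.074 + 9208.074^2)
d = 11045.2762 km

11045.2762 km


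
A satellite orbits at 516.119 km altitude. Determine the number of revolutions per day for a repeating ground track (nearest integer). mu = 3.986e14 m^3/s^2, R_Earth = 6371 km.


r = 6.887119e+06 m
T = 2*pi*sqrt(r^3/mu) = 5688.1050 s = 94.8017 min
revs/day = 1440 / 94.8017 = 15.1896
Rounded: 15 revolutions per day

15 revolutions per day


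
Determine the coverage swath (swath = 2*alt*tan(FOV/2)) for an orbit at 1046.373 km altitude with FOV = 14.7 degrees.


FOV = 14.7 deg = 0.2565634 rad
swath = 2 * alt * tan(FOV/2) = 2 * 1046.373 * tan(0.1282817)
swath = 2 * 1046.373 * 0.12899
swath = 269.9434 km

269.9434 km


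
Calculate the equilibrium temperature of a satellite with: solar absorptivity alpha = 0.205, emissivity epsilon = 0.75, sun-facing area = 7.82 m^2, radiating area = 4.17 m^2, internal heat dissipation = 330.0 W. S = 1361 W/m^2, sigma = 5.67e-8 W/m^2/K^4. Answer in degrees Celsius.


Numerator = alpha*S*A_sun + Q_int = 0.205*1361*7.82 + 330.0 = 2511.8191 W
Denominator = eps*sigma*A_rad = 0.75*5.67e-8*4.17 = 1.7732925e-07 W/K^4
T^4 = 1.416472e+10 K^4
T = 344.9864 K = 71.8364 C

71.8364 degrees Celsius


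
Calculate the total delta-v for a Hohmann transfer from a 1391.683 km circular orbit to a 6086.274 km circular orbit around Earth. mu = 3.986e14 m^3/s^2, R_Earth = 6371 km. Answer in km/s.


r1 = 7762.6830 km = 7.762683e+06 m
r2 = 12457.2740 km = 1.2457274e+07 m
dv1 = sqrt(mu/r1)*(sqrt(2*r2/(r1+r2)) - 1) = 788.4801 m/s
dv2 = sqrt(mu/r2)*(1 - sqrt(2*r1/(r1+r2))) = 699.9752 m/s
total dv = |dv1| + |dv2| = 788.4801 + 699.9752 = 1488.4553 m/s = 1.4885 km/s

1.4885 km/s


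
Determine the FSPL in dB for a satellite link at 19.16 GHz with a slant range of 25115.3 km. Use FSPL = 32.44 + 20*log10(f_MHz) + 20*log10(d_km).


f = 19.16 GHz = 19160.0000 MHz
d = 25115.3 km
FSPL = 32.44 + 20*log10(19160.0000) + 20*log10(25115.3)
FSPL = 32.44 + 85.6479 + 87.9988
FSPL = 206.0867 dB

206.0867 dB


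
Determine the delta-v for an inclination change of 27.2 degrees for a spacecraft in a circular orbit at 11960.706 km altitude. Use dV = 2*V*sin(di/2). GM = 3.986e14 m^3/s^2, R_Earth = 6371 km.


r = 18331.7060 km = 1.8331706e+07 m
V = sqrt(mu/r) = 4663.0192 m/s
di = 27.2 deg = 0.4747296 rad
dV = 2*V*sin(di/2) = 2*4663.0192*sin(0.2373648)
dV = 2192.9444 m/s = 2.1929 km/s

2.1929 km/s


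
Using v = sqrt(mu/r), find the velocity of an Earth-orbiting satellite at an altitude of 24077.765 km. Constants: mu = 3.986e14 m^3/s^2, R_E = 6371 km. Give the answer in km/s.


r = R_E + alt = 6371.0 + 24077.765 = 30448.7650 km = 3.0448765e+07 m
v = sqrt(mu/r) = sqrt(3.986e14 / 3.0448765e+07) = 3618.1270 m/s = 3.6181 km/s

3.6181 km/s


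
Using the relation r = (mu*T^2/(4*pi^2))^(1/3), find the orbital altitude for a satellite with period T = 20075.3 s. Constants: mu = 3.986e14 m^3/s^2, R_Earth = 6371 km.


T = 20075.3 s
r = (mu*T^2/(4*pi^2))^(1/3) = (3.986e14 * 20075.3^2 / (4*pi^2))^(1/3)
r = 1.5964937e+07 m = 15964.9372 km
alt = r - R_E = 15964.9372 - 6371 = 9593.9372 km

9593.9372 km


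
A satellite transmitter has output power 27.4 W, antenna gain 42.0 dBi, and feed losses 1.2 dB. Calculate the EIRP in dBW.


Pt = 27.4 W = 14.3775 dBW
EIRP = Pt_dBW + Gt - losses = 14.3775 + 42.0 - 1.2 = 55.1775 dBW

55.1775 dBW


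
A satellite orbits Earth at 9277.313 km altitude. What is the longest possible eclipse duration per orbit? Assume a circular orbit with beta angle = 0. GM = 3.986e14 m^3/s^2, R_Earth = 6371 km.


r = 15648.3130 km
T = 324.6843 min
Eclipse fraction = arcsin(R_E/r)/pi = arcsin(6371.0000/15648.3130)/pi
= arcsin(0.4071365)/pi = 0.1334727
Eclipse duration = 0.1334727 * 324.6843 = 43.3365 min

43.3365 minutes


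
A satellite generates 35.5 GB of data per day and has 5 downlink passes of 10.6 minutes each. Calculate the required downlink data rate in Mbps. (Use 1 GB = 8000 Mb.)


total contact time = 5 * 10.6 * 60 = 3180.0000 s
data = 35.5 GB = 284000.0000 Mb
rate = 284000.0000 / 3180.0000 = 89.3082 Mbps

89.3082 Mbps


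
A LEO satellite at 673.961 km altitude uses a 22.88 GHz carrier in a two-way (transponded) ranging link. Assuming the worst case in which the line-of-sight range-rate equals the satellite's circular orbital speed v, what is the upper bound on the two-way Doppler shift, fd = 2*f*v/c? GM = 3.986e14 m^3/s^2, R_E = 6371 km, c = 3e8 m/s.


r = 7.044961e+06 m
v = sqrt(mu/r) = 7521.9311 m/s (worst-case radial velocity)
f = 22.88 GHz = 2.288e+10 Hz
fd = 2*f*v/c = 2*2.288e+10*7521.9311/3.0e+08
fd = 1.1473452e+06 Hz

1.1473e+06 Hz


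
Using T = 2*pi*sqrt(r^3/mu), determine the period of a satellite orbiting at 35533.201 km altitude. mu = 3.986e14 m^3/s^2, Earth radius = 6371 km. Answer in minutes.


r = 41904.2010 km = 4.1904201e+07 m
T = 2*pi*sqrt(r^3/mu) = 2*pi*sqrt(7.3582187e+22 / 3.986e14)
T = 85368.4837 s = 1422.8081 min

1422.8081 minutes


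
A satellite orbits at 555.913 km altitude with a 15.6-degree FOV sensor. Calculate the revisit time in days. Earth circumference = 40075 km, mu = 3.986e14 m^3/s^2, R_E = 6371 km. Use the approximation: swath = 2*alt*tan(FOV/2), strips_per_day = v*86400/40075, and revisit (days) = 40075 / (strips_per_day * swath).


swath = 2*555.913*tan(0.1361357) = 152.3012 km
v = sqrt(mu/r) = 7585.7545 m/s = 7.5858 km/s
strips/day = v*86400/40075 = 7.5858*86400/40075 = 16.3546
coverage/day = strips * swath = 16.3546 * 152.3012 = 2490.8201 km
revisit = 40075 / 2490.8201 = 16.0891 days

16.0891 days


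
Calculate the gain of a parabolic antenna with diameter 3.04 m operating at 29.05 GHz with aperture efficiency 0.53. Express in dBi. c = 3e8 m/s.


lambda = c/f = 3e8 / 2.905e+10 = 0.01032702 m
G = eta*(pi*D/lambda)^2 = 0.53*(pi*3.04/0.01032702)^2
G = 453286.2509 (linear)
G = 10*log10(453286.2509) = 56.5637 dBi

56.5637 dBi


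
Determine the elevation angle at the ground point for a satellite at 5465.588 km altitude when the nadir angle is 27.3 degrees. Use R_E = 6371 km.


r = R_E + alt = 11836.5880 km
Law of sines in the satellite / Earth-center / ground-point triangle:
  sin(nadir)/R_E = sin(90 + el)/r  =>  cos(el) = (r/R_E)*sin(nadir)
cos(el) = (11836.5880 / 6371.0000) * sin(27.3 deg) = 0.8521183
el = arccos(0.8521183) = 31.5572 deg
(Earth-central angle = 90 - nadir - el = 31.1428 deg)

31.5572 degrees


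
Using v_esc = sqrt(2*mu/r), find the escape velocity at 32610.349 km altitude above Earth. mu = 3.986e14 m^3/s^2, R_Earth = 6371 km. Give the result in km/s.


r = 6371.0 + 32610.349 = 38981.3490 km = 3.8981349e+07 m
v_esc = sqrt(2*mu/r) = sqrt(2*3.986e14 / 3.8981349e+07)
v_esc = 4522.2567 m/s = 4.5223 km/s

4.5223 km/s


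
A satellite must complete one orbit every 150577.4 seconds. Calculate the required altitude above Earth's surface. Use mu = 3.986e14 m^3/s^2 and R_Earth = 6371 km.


T = 150577.4 s
r = (mu*T^2/(4*pi^2))^(1/3) = (3.986e14 * 150577.4^2 / (4*pi^2))^(1/3)
r = 6.1173836e+07 m = 61173.8361 km
alt = r - R_E = 61173.8361 - 6371 = 54802.8361 km

54802.8361 km


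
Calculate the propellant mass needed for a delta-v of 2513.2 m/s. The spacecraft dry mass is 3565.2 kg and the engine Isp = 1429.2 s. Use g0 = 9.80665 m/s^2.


ve = Isp * g0 = 1429.2 * 9.80665 = 14015.664180 m/s
mass ratio = exp(dv/ve) = exp(2513.2/14015.664180) = 1.19639594
m_prop = m_dry * (mr - 1) = 3565.2 * (1.19639594 - 1)
m_prop = 700.1908 kg

700.1908 kg


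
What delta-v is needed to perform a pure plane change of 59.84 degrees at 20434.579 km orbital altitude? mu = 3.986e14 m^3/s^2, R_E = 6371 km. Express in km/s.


r = 26805.5790 km = 2.6805579e+07 m
V = sqrt(mu/r) = 3856.1689 m/s
di = 59.84 deg = 1.0444 rad
dV = 2*V*sin(di/2) = 2*3856.1689*sin(0.5222025)
dV = 3846.8394 m/s = 3.8468 km/s

3.8468 km/s


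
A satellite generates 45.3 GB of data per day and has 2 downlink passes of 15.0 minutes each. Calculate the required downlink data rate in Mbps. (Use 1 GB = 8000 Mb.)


total contact time = 2 * 15.0 * 60 = 1800.0000 s
data = 45.3 GB = 362400.0000 Mb
rate = 362400.0000 / 1800.0000 = 201.3333 Mbps

201.3333 Mbps


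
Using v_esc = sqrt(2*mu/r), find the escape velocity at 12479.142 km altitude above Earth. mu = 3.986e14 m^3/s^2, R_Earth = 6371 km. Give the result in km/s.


r = 6371.0 + 12479.142 = 18850.1420 km = 1.8850142e+07 m
v_esc = sqrt(2*mu/r) = sqrt(2*3.986e14 / 1.8850142e+07)
v_esc = 6503.1883 m/s = 6.5032 km/s

6.5032 km/s


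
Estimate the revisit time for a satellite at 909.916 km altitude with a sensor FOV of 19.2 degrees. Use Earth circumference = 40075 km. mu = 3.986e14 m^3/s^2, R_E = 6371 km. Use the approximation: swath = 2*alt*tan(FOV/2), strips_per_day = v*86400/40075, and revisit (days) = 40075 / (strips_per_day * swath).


swath = 2*909.916*tan(0.1675516) = 307.8015 km
v = sqrt(mu/r) = 7399.0445 m/s = 7.3990 km/s
strips/day = v*86400/40075 = 7.3990*86400/40075 = 15.9520
coverage/day = strips * swath = 15.9520 * 307.8015 = 4910.0582 km
revisit = 40075 / 4910.0582 = 8.1618 days

8.1618 days


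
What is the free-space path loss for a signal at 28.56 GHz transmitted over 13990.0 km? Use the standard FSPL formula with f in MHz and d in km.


f = 28.56 GHz = 28560.0000 MHz
d = 13990.0 km
FSPL = 32.44 + 20*log10(28560.0000) + 20*log10(13990.0)
FSPL = 32.44 + 89.1152 + 82.9164
FSPL = 204.4715 dB

204.4715 dB


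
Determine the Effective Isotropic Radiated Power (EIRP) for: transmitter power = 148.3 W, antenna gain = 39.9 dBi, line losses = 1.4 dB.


Pt = 148.3 W = 21.7114 dBW
EIRP = Pt_dBW + Gt - losses = 21.7114 + 39.9 - 1.4 = 60.2114 dBW

60.2114 dBW


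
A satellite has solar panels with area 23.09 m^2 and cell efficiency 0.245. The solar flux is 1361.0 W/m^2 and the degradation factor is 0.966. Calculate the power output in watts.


P = area * eta * S * degradation
P = 23.09 * 0.245 * 1361.0 * 0.966
P = 7437.4707 W

7437.4707 W


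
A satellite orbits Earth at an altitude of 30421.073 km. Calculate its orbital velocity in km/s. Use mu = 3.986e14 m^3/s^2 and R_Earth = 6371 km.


r = R_E + alt = 6371.0 + 30421.073 = 36792.0730 km = 3.6792073e+07 m
v = sqrt(mu/r) = sqrt(3.986e14 / 3.6792073e+07) = 3291.4823 m/s = 3.2915 km/s

3.2915 km/s


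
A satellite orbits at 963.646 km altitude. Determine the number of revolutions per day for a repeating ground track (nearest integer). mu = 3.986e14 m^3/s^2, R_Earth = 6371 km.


r = 7.334646e+06 m
T = 2*pi*sqrt(r^3/mu) = 6251.4384 s = 104.1906 min
revs/day = 1440 / 104.1906 = 13.8208
Rounded: 14 revolutions per day

14 revolutions per day


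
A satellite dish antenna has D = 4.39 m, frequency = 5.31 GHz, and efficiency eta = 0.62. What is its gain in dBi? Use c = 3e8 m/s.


lambda = c/f = 3e8 / 5.31e+09 = 0.05649718 m
G = eta*(pi*D/lambda)^2 = 0.62*(pi*4.39/0.05649718)^2
G = 36945.9645 (linear)
G = 10*log10(36945.9645) = 45.6757 dBi

45.6757 dBi


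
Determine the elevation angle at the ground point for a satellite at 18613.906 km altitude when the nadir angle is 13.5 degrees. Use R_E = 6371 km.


r = R_E + alt = 24984.9060 km
Law of sines in the satellite / Earth-center / ground-point triangle:
  sin(nadir)/R_E = sin(90 + el)/r  =>  cos(el) = (r/R_E)*sin(nadir)
cos(el) = (24984.9060 / 6371.0000) * sin(13.5 deg) = 0.9154937
el = arccos(0.9154937) = 23.7241 deg
(Earth-central angle = 90 - nadir - el = 52.7759 deg)

23.7241 degrees


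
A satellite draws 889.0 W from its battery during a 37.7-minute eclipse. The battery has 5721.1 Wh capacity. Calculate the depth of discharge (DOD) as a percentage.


E_used = P * t / 60 = 889.0 * 37.7 / 60 = 558.5883 Wh
DOD = E_used / E_total * 100 = 558.5883 / 5721.1 * 100
DOD = 9.7637 %

9.7637 %


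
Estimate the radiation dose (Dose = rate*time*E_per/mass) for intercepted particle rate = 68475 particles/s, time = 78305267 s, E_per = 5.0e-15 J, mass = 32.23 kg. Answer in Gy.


Total energy deposited = rate * time * E_per
  = 68475 * 78305267 * 5.0e-15 = 0.02680977 J
Dose = E_total / mass = 0.02680977 / 32.23
Dose = 8.3182643e-04 Gy

8.3183e-04 Gy


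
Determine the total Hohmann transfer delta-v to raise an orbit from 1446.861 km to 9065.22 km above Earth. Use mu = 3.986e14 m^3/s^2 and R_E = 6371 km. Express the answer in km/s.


r1 = 7817.8610 km = 7.817861e+06 m
r2 = 15436.2200 km = 1.543622e+07 m
dv1 = sqrt(mu/r1)*(sqrt(2*r2/(r1+r2)) - 1) = 1086.9261 m/s
dv2 = sqrt(mu/r2)*(1 - sqrt(2*r1/(r1+r2))) = 914.7261 m/s
total dv = |dv1| + |dv2| = 1086.9261 + 914.7261 = 2001.6521 m/s = 2.0017 km/s

2.0017 km/s


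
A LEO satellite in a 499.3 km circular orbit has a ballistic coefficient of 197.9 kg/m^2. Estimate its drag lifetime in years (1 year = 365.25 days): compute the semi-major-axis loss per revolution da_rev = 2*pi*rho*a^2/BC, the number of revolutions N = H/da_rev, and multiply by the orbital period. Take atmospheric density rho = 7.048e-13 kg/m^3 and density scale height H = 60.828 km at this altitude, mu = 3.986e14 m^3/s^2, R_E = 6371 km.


a = R_E + alt = 6870.3000 km = 6.8703e+06 m
da_rev = 2*pi*rho*a^2/BC = 2*pi*7.048e-13*(6.8703e+06)^2/197.9 = 1.056213 m per revolution
N = H/da_rev = 60828.0000 m / 1.056213 m = 57590.6745 revolutions
P = 2*pi*sqrt(a^3/mu) = 5667.2813 s
lifetime = N*P = 57590.6745 * 5667.2813 = 3.2638256e+08 s = 3777.5759 days
years = 3777.5759 / 365.25 = 10.3424 years

10.3424 years


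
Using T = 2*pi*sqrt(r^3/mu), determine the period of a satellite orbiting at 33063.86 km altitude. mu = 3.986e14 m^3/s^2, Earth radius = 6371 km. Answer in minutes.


r = 39434.8600 km = 3.943486e+07 m
T = 2*pi*sqrt(r^3/mu) = 2*pi*sqrt(6.1325473e+22 / 3.986e14)
T = 77934.8450 s = 1298.9141 min

1298.9141 minutes


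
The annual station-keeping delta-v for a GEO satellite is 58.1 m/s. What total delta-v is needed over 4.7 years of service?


dV = rate * years = 58.1 * 4.7
dV = 273.0700 m/s

273.0700 m/s


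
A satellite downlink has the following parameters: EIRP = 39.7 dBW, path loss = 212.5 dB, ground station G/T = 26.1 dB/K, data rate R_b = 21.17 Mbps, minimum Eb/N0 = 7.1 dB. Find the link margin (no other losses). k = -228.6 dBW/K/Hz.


C/N0 = EIRP - FSPL + G/T - k = 39.7 - 212.5 + 26.1 - (-228.6)
C/N0 = 81.9000 dB-Hz
R_b = 21.17 Mbps = 2.117e+07 bps -> 10*log10(R_b) = 73.2572 dB-Hz
Eb/N0 = C/N0 - 10*log10(R_b) = 81.9000 - 73.2572 = 8.6428 dB
Margin = Eb/N0 - Eb/N0_req = 8.6428 - 7.1 = 1.5428 dB (link closes)

1.5428 dB


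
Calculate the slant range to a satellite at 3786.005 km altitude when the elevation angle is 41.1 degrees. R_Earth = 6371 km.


h = 3786.005 km, el = 41.1 deg
d = -R_E*sin(el) + sqrt((R_E*sin(el))^2 + 2*R_E*h + h^2)
d = -6371.0000*sin(0.7173303) + sqrt((6371.0000*0.6573752)^2 + 2*6371.0000*3786.005 + 3786.005^2)
d = 4762.5945 km

4762.5945 km


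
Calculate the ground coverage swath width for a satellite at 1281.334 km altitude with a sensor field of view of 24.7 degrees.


FOV = 24.7 deg = 0.4310963 rad
swath = 2 * alt * tan(FOV/2) = 2 * 1281.334 * tan(0.2155482)
swath = 2 * 1281.334 * 0.2189496
swath = 561.0951 km

561.0951 km


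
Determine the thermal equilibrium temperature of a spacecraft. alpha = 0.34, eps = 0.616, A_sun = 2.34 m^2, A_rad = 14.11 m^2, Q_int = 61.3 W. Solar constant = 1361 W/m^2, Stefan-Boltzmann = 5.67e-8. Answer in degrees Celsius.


Numerator = alpha*S*A_sun + Q_int = 0.34*1361*2.34 + 61.3 = 1144.1116 W
Denominator = eps*sigma*A_rad = 0.616*5.67e-8*14.11 = 4.9282279e-07 W/K^4
T^4 = 2.3215477e+09 K^4
T = 219.5050 K = -53.6450 C

-53.6450 degrees Celsius


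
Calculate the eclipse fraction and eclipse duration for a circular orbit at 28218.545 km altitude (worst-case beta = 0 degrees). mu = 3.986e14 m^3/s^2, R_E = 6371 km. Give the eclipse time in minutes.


r = 34589.5450 km
T = 1067.0315 min
Eclipse fraction = arcsin(R_E/r)/pi = arcsin(6371.0000/34589.5450)/pi
= arcsin(0.1841886)/pi = 0.05896572
Eclipse duration = 0.05896572 * 1067.0315 = 62.9183 min

62.9183 minutes


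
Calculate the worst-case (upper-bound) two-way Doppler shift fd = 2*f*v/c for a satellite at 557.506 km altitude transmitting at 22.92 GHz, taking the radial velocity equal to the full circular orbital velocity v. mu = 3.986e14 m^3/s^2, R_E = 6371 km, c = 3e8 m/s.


r = 6.928506e+06 m
v = sqrt(mu/r) = 7584.8823 m/s (worst-case radial velocity)
f = 22.92 GHz = 2.292e+10 Hz
fd = 2*f*v/c = 2*2.292e+10*7584.8823/3.0e+08
fd = 1.15897e+06 Hz

1.1590e+06 Hz


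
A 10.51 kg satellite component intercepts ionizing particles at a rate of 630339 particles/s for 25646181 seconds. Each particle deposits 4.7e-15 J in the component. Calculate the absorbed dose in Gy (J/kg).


Total energy deposited = rate * time * E_per
  = 630339 * 25646181 * 4.7e-15 = 0.0759792 J
Dose = E_total / mass = 0.0759792 / 10.51
Dose = 0.00722923 Gy

0.0072 Gy


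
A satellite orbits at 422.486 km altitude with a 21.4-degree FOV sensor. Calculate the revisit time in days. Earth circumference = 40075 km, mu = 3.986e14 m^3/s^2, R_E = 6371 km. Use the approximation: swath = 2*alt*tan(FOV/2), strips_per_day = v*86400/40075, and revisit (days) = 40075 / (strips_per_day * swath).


swath = 2*422.486*tan(0.1867502) = 159.6591 km
v = sqrt(mu/r) = 7659.8860 m/s = 7.6599 km/s
strips/day = v*86400/40075 = 7.6599*86400/40075 = 16.5144
coverage/day = strips * swath = 16.5144 * 159.6591 = 2636.6728 km
revisit = 40075 / 2636.6728 = 15.1991 days

15.1991 days


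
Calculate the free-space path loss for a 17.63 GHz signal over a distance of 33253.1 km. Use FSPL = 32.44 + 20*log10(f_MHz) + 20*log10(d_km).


f = 17.63 GHz = 17630.0000 MHz
d = 33253.1 km
FSPL = 32.44 + 20*log10(17630.0000) + 20*log10(33253.1)
FSPL = 32.44 + 84.9250 + 90.4366
FSPL = 207.8017 dB

207.8017 dB


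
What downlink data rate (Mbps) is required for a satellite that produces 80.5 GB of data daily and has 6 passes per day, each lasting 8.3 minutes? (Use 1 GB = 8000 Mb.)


total contact time = 6 * 8.3 * 60 = 2988.0000 s
data = 80.5 GB = 644000.0000 Mb
rate = 644000.0000 / 2988.0000 = 215.5288 Mbps

215.5288 Mbps


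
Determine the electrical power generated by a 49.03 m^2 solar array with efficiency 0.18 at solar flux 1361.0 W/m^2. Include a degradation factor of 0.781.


P = area * eta * S * degradation
P = 49.03 * 0.18 * 1361.0 * 0.781
P = 9380.8795 W

9380.8795 W


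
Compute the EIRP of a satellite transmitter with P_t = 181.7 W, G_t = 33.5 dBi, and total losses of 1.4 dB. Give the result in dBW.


Pt = 181.7 W = 22.5935 dBW
EIRP = Pt_dBW + Gt - losses = 22.5935 + 33.5 - 1.4 = 54.6935 dBW

54.6935 dBW


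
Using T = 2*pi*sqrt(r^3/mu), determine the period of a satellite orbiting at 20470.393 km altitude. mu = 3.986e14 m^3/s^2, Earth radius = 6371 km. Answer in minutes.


r = 26841.3930 km = 2.6841393e+07 m
T = 2*pi*sqrt(r^3/mu) = 2*pi*sqrt(1.933816e+22 / 3.986e14)
T = 43764.1802 s = 729.4030 min

729.4030 minutes


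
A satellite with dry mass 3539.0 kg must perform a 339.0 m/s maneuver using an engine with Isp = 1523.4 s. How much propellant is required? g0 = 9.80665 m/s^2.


ve = Isp * g0 = 1523.4 * 9.80665 = 14939.450610 m/s
mass ratio = exp(dv/ve) = exp(339.0/14939.450610) = 1.02295101
m_prop = m_dry * (mr - 1) = 3539.0 * (1.02295101 - 1)
m_prop = 81.2236 kg

81.2236 kg


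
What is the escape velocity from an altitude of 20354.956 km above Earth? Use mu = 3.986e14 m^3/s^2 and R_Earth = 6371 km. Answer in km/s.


r = 6371.0 + 20354.956 = 26725.9560 km = 2.6725956e+07 m
v_esc = sqrt(2*mu/r) = sqrt(2*3.986e14 / 2.6725956e+07)
v_esc = 5461.5639 m/s = 5.4616 km/s

5.4616 km/s


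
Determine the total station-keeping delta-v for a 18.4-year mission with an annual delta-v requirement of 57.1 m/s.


dV = rate * years = 57.1 * 18.4
dV = 1050.6400 m/s

1050.6400 m/s


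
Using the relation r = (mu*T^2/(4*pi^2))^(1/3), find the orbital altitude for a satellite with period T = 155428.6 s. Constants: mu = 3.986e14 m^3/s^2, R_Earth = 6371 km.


T = 155428.6 s
r = (mu*T^2/(4*pi^2))^(1/3) = (3.986e14 * 155428.6^2 / (4*pi^2))^(1/3)
r = 6.2480785e+07 m = 62480.7848 km
alt = r - R_E = 62480.7848 - 6371 = 56109.7848 km

56109.7848 km


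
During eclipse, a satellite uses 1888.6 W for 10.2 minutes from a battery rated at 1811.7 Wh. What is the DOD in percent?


E_used = P * t / 60 = 1888.6 * 10.2 / 60 = 321.0620 Wh
DOD = E_used / E_total * 100 = 321.0620 / 1811.7 * 100
DOD = 17.7216 %

17.7216 %


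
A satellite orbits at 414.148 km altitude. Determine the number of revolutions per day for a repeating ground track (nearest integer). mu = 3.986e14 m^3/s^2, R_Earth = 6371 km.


r = 6.785148e+06 m
T = 2*pi*sqrt(r^3/mu) = 5562.2462 s = 92.7041 min
revs/day = 1440 / 92.7041 = 15.5333
Rounded: 16 revolutions per day

16 revolutions per day


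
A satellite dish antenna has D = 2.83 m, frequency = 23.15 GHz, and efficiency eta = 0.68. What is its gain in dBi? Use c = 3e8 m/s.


lambda = c/f = 3e8 / 2.315e+10 = 0.01295896 m
G = eta*(pi*D/lambda)^2 = 0.68*(pi*2.83/0.01295896)^2
G = 320067.0820 (linear)
G = 10*log10(320067.0820) = 55.0524 dBi

55.0524 dBi


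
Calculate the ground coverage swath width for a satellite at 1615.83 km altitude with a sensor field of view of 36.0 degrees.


FOV = 36.0 deg = 0.6283185 rad
swath = 2 * alt * tan(FOV/2) = 2 * 1615.83 * tan(0.3141593)
swath = 2 * 1615.83 * 0.3249197
swath = 1050.0300 km

1050.0300 km


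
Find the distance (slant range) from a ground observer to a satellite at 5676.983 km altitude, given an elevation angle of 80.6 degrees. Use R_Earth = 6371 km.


h = 5676.983 km, el = 80.6 deg
d = -R_E*sin(el) + sqrt((R_E*sin(el))^2 + 2*R_E*h + h^2)
d = -6371.0000*sin(1.4067) + sqrt((6371.0000*0.9865722)^2 + 2*6371.0000*5676.983 + 5676.983^2)
d = 5717.5130 km

5717.5130 km


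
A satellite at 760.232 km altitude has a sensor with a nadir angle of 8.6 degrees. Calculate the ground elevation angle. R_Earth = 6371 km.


r = R_E + alt = 7131.2320 km
Law of sines in the satellite / Earth-center / ground-point triangle:
  sin(nadir)/R_E = sin(90 + el)/r  =>  cos(el) = (r/R_E)*sin(nadir)
cos(el) = (7131.2320 / 6371.0000) * sin(8.6 deg) = 0.1673789
el = arccos(0.1673789) = 80.3645 deg
(Earth-central angle = 90 - nadir - el = 1.0355 deg)

80.3645 degrees


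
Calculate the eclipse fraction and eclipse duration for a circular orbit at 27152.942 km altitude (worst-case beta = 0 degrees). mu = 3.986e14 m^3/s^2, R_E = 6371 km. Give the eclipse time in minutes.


r = 33523.9420 km
T = 1018.1051 min
Eclipse fraction = arcsin(R_E/r)/pi = arcsin(6371.0000/33523.9420)/pi
= arcsin(0.1900433)/pi = 0.06086283
Eclipse duration = 0.06086283 * 1018.1051 = 61.9648 min

61.9648 minutes


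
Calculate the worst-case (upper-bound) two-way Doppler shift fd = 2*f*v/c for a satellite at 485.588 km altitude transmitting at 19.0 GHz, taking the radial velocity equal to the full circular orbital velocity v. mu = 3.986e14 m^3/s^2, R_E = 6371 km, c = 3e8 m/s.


r = 6.856588e+06 m
v = sqrt(mu/r) = 7624.5571 m/s (worst-case radial velocity)
f = 19.0 GHz = 1.9e+10 Hz
fd = 2*f*v/c = 2*1.9e+10*7624.5571/3.0e+08
fd = 965777.2301 Hz

965777.2301 Hz


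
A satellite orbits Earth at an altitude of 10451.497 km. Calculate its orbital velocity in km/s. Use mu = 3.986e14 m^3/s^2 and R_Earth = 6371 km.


r = R_E + alt = 6371.0 + 10451.497 = 16822.4970 km = 1.6822497e+07 m
v = sqrt(mu/r) = sqrt(3.986e14 / 1.6822497e+07) = 4867.6957 m/s = 4.8677 km/s

4.8677 km/s


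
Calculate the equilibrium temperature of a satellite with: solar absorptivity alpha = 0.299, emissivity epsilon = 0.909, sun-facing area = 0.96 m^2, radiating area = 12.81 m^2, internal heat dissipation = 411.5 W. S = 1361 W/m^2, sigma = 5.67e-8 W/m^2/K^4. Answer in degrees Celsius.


Numerator = alpha*S*A_sun + Q_int = 0.299*1361*0.96 + 411.5 = 802.1614 W
Denominator = eps*sigma*A_rad = 0.909*5.67e-8*12.81 = 6.6023124e-07 W/K^4
T^4 = 1.2149704e+09 K^4
T = 186.6988 K = -86.4512 C

-86.4512 degrees Celsius


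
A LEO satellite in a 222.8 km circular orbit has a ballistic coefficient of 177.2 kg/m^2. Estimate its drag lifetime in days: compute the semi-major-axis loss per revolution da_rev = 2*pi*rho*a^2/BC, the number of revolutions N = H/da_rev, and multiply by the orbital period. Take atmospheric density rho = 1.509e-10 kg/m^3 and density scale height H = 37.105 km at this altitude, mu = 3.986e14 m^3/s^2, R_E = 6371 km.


a = R_E + alt = 6593.8000 km = 6.5938e+06 m
da_rev = 2*pi*rho*a^2/BC = 2*pi*1.509e-10*(6.5938e+06)^2/177.2 = 232.636005 m per revolution
N = H/da_rev = 37105.0000 m / 232.636005 m = 159.4981 revolutions
P = 2*pi*sqrt(a^3/mu) = 5328.6215 s
lifetime = N*P = 159.4981 * 5328.6215 = 849904.9945 s = 9.8369 days

9.8369 days


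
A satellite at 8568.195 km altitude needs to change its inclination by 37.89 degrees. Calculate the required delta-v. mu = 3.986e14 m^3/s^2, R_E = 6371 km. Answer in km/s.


r = 14939.1950 km = 1.4939195e+07 m
V = sqrt(mu/r) = 5165.4130 m/s
di = 37.89 deg = 0.6613053 rad
dV = 2*V*sin(di/2) = 2*5165.4130*sin(0.3306526)
dV = 3354.0098 m/s = 3.3540 km/s

3.3540 km/s


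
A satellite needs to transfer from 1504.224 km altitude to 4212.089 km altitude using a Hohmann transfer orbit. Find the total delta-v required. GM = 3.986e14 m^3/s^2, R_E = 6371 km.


r1 = 7875.2240 km = 7.875224e+06 m
r2 = 10583.0890 km = 1.0583089e+07 m
dv1 = sqrt(mu/r1)*(sqrt(2*r2/(r1+r2)) - 1) = 503.9939 m/s
dv2 = sqrt(mu/r2)*(1 - sqrt(2*r1/(r1+r2))) = 468.0052 m/s
total dv = |dv1| + |dv2| = 503.9939 + 468.0052 = 971.9992 m/s = 0.9719992 km/s

0.9720 km/s


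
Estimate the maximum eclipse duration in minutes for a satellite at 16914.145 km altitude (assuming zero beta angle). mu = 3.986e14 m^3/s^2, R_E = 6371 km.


r = 23285.1450 km
T = 589.3569 min
Eclipse fraction = arcsin(R_E/r)/pi = arcsin(6371.0000/23285.1450)/pi
= arcsin(0.2736079)/pi = 0.08821707
Eclipse duration = 0.08821707 * 589.3569 = 51.9913 min

51.9913 minutes


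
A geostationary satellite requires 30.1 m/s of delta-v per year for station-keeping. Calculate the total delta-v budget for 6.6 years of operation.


dV = rate * years = 30.1 * 6.6
dV = 198.6600 m/s

198.6600 m/s


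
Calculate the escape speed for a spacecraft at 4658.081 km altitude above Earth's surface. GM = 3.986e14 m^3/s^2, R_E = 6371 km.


r = 6371.0 + 4658.081 = 11029.0810 km = 1.1029081e+07 m
v_esc = sqrt(2*mu/r) = sqrt(2*3.986e14 / 1.1029081e+07)
v_esc = 8501.8606 m/s = 8.5019 km/s

8.5019 km/s


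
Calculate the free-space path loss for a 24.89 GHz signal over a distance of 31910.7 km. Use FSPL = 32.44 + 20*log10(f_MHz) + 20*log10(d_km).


f = 24.89 GHz = 24890.0000 MHz
d = 31910.7 km
FSPL = 32.44 + 20*log10(24890.0000) + 20*log10(31910.7)
FSPL = 32.44 + 87.9205 + 90.0787
FSPL = 210.4392 dB

210.4392 dB


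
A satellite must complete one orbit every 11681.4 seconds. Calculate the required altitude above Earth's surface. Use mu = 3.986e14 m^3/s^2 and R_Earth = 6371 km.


T = 11681.4 s
r = (mu*T^2/(4*pi^2))^(1/3) = (3.986e14 * 11681.4^2 / (4*pi^2))^(1/3)
r = 1.1127283e+07 m = 11127.2826 km
alt = r - R_E = 11127.2826 - 6371 = 4756.2826 km

4756.2826 km


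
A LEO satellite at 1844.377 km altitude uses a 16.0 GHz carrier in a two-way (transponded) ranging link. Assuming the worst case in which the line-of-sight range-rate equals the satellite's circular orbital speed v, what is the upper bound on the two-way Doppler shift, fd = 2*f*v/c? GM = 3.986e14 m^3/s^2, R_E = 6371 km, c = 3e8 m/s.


r = 8.215377e+06 m
v = sqrt(mu/r) = 6965.5417 m/s (worst-case radial velocity)
f = 16.0 GHz = 1.6e+10 Hz
fd = 2*f*v/c = 2*1.6e+10*6965.5417/3.0e+08
fd = 742991.1177 Hz

742991.1177 Hz


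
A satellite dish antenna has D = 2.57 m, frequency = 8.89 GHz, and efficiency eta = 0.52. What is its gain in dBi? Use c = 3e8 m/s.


lambda = c/f = 3e8 / 8.89e+09 = 0.03374578 m
G = eta*(pi*D/lambda)^2 = 0.52*(pi*2.57/0.03374578)^2
G = 29766.6765 (linear)
G = 10*log10(29766.6765) = 44.7373 dBi

44.7373 dBi


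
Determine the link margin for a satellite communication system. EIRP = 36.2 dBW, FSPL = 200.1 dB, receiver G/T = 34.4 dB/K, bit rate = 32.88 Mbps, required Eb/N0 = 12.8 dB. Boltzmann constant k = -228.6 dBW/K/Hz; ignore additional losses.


C/N0 = EIRP - FSPL + G/T - k = 36.2 - 200.1 + 34.4 - (-228.6)
C/N0 = 99.1000 dB-Hz
R_b = 32.88 Mbps = 3.288e+07 bps -> 10*log10(R_b) = 75.1693 dB-Hz
Eb/N0 = C/N0 - 10*log10(R_b) = 99.1000 - 75.1693 = 23.9307 dB
Margin = Eb/N0 - Eb/N0_req = 23.9307 - 12.8 = 11.1307 dB (link closes)

11.1307 dB


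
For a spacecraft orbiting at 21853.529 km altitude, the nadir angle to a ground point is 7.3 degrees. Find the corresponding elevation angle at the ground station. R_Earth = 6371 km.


r = R_E + alt = 28224.5290 km
Law of sines in the satellite / Earth-center / ground-point triangle:
  sin(nadir)/R_E = sin(90 + el)/r  =>  cos(el) = (r/R_E)*sin(nadir)
cos(el) = (28224.5290 / 6371.0000) * sin(7.3 deg) = 0.5629161
el = arccos(0.5629161) = 55.7423 deg
(Earth-central angle = 90 - nadir - el = 26.9577 deg)

55.7423 degrees


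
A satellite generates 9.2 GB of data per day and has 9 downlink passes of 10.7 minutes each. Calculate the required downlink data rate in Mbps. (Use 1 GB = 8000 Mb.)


total contact time = 9 * 10.7 * 60 = 5778.0000 s
data = 9.2 GB = 73600.0000 Mb
rate = 73600.0000 / 5778.0000 = 12.7380 Mbps

12.7380 Mbps


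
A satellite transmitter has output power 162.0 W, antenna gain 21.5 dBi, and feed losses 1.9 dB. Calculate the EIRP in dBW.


Pt = 162.0 W = 22.0952 dBW
EIRP = Pt_dBW + Gt - losses = 22.0952 + 21.5 - 1.9 = 41.6952 dBW

41.6952 dBW


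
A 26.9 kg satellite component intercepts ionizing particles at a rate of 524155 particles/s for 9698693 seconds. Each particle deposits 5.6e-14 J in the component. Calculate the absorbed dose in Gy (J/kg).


Total energy deposited = rate * time * E_per
  = 524155 * 9698693 * 5.6e-14 = 0.2846826 J
Dose = E_total / mass = 0.2846826 / 26.9
Dose = 0.010583 Gy

0.0106 Gy


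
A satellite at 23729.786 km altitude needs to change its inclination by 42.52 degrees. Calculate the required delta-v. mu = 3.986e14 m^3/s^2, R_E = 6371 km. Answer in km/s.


r = 30100.7860 km = 3.0100786e+07 m
V = sqrt(mu/r) = 3638.9805 m/s
di = 42.52 deg = 0.742114 rad
dV = 2*V*sin(di/2) = 2*3638.9805*sin(0.371057)
dV = 2638.9937 m/s = 2.6390 km/s

2.6390 km/s


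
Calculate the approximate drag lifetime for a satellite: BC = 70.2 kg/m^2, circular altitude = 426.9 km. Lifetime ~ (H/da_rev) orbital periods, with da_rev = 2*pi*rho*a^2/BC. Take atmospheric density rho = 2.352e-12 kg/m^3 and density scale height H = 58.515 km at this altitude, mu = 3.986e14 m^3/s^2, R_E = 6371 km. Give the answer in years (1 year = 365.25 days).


a = R_E + alt = 6797.9000 km = 6.7979e+06 m
da_rev = 2*pi*rho*a^2/BC = 2*pi*2.352e-12*(6.7979e+06)^2/70.2 = 9.728136 m per revolution
N = H/da_rev = 58515.0000 m / 9.728136 m = 6015.0272 revolutions
P = 2*pi*sqrt(a^3/mu) = 5577.9341 s
lifetime = N*P = 6015.0272 * 5577.9341 = 3.3551425e+07 s = 388.3267 days
years = 388.3267 / 365.25 = 1.0632 years

1.0632 years


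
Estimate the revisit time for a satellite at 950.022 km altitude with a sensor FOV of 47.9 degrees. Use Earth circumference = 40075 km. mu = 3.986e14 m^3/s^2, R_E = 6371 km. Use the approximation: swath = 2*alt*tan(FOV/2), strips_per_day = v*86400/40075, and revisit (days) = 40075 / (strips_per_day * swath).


swath = 2*950.022*tan(0.4180064) = 843.9681 km
v = sqrt(mu/r) = 7378.7499 m/s = 7.3787 km/s
strips/day = v*86400/40075 = 7.3787*86400/40075 = 15.9083
coverage/day = strips * swath = 15.9083 * 843.9681 = 13426.0736 km
revisit = 40075 / 13426.0736 = 2.9849 days

2.9849 days


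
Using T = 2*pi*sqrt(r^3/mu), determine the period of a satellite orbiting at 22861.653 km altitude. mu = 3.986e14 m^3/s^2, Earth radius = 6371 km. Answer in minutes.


r = 29232.6530 km = 2.9232653e+07 m
T = 2*pi*sqrt(r^3/mu) = 2*pi*sqrt(2.4980705e+22 / 3.986e14)
T = 49740.8919 s = 829.0149 min

829.0149 minutes


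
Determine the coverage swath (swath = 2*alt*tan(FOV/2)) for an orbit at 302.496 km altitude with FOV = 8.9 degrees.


FOV = 8.9 deg = 0.1553343 rad
swath = 2 * alt * tan(FOV/2) = 2 * 302.496 * tan(0.07766715)
swath = 2 * 302.496 * 0.0778237
swath = 47.0827 km

47.0827 km


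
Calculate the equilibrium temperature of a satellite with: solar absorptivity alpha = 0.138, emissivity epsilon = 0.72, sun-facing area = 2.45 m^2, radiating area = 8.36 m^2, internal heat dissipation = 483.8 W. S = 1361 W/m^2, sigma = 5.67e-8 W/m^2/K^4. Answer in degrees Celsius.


Numerator = alpha*S*A_sun + Q_int = 0.138*1361*2.45 + 483.8 = 943.9541 W
Denominator = eps*sigma*A_rad = 0.72*5.67e-8*8.36 = 3.4128864e-07 W/K^4
T^4 = 2.7658527e+09 K^4
T = 229.3281 K = -43.8219 C

-43.8219 degrees Celsius


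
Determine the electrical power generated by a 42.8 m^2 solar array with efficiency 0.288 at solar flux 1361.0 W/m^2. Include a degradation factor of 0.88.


P = area * eta * S * degradation
P = 42.8 * 0.288 * 1361.0 * 0.88
P = 14763.0828 W

14763.0828 W


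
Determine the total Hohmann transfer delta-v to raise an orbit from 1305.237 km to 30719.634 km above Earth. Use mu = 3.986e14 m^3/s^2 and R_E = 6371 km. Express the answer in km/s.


r1 = 7676.2370 km = 7.676237e+06 m
r2 = 37090.6340 km = 3.7090634e+07 m
dv1 = sqrt(mu/r1)*(sqrt(2*r2/(r1+r2)) - 1) = 2070.0495 m/s
dv2 = sqrt(mu/r2)*(1 - sqrt(2*r1/(r1+r2))) = 1358.4463 m/s
total dv = |dv1| + |dv2| = 2070.0495 + 1358.4463 = 3428.4959 m/s = 3.4285 km/s

3.4285 km/s


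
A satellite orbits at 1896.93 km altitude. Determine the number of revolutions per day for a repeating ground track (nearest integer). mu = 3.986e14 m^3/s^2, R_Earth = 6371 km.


r = 8.26793e+06 m
T = 2*pi*sqrt(r^3/mu) = 7481.8054 s = 124.6968 min
revs/day = 1440 / 124.6968 = 11.5480
Rounded: 12 revolutions per day

12 revolutions per day


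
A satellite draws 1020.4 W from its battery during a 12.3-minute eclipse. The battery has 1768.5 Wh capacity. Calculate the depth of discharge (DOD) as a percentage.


E_used = P * t / 60 = 1020.4 * 12.3 / 60 = 209.1820 Wh
DOD = E_used / E_total * 100 = 209.1820 / 1768.5 * 100
DOD = 11.8282 %

11.8282 %


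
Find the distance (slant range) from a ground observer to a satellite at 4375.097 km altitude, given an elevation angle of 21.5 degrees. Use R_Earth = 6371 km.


h = 4375.097 km, el = 21.5 deg
d = -R_E*sin(el) + sqrt((R_E*sin(el))^2 + 2*R_E*h + h^2)
d = -6371.0000*sin(0.3752458) + sqrt((6371.0000*0.3665012)^2 + 2*6371.0000*4375.097 + 4375.097^2)
d = 6628.3397 km

6628.3397 km


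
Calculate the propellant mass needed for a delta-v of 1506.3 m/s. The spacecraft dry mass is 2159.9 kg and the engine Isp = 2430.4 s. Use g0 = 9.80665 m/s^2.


ve = Isp * g0 = 2430.4 * 9.80665 = 23834.082160 m/s
mass ratio = exp(dv/ve) = exp(1506.3/23834.082160) = 1.06523924
m_prop = m_dry * (mr - 1) = 2159.9 * (1.06523924 - 1)
m_prop = 140.9102 kg

140.9102 kg


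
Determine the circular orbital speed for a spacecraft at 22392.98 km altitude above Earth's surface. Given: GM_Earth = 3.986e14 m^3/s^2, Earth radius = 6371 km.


r = R_E + alt = 6371.0 + 22392.98 = 28763.9800 km = 2.876398e+07 m
v = sqrt(mu/r) = sqrt(3.986e14 / 2.876398e+07) = 3722.5810 m/s = 3.7226 km/s

3.7226 km/s


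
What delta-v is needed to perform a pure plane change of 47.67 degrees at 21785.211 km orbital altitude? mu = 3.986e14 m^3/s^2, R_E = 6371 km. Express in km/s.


r = 28156.2110 km = 2.8156211e+07 m
V = sqrt(mu/r) = 3762.5436 m/s
di = 47.67 deg = 0.8319985 rad
dV = 2*V*sin(di/2) = 2*3762.5436*sin(0.4159992)
dV = 3040.9189 m/s = 3.0409 km/s

3.0409 km/s


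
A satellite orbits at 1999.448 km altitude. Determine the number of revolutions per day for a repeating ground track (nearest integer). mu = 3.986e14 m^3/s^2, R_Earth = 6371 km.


r = 8.370448e+06 m
T = 2*pi*sqrt(r^3/mu) = 7621.3916 s = 127.0232 min
revs/day = 1440 / 127.0232 = 11.3365
Rounded: 11 revolutions per day

11 revolutions per day


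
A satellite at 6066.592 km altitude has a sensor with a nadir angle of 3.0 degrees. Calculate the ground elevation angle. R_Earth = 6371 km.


r = R_E + alt = 12437.5920 km
Law of sines in the satellite / Earth-center / ground-point triangle:
  sin(nadir)/R_E = sin(90 + el)/r  =>  cos(el) = (r/R_E)*sin(nadir)
cos(el) = (12437.5920 / 6371.0000) * sin(3.0 deg) = 0.1021713
el = arccos(0.1021713) = 84.1358 deg
(Earth-central angle = 90 - nadir - el = 2.8642 deg)

84.1358 degrees
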